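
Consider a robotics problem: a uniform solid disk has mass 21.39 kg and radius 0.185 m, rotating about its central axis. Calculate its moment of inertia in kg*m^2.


I = (1/2)*m*R^2 = 0.5*21.39*0.185^2 = 0.3660

0.3660 kg*m^2


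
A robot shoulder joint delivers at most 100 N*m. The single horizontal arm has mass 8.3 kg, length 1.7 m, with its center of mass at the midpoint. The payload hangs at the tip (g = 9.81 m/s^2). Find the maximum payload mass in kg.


tau_arm = m_arm*g*(L/2) = 8.3*9.81*1.7/2 = 69.2096 N*m
tau_payload = tau_max - tau_arm = 100 - 69.2096 = 30.7904
m_payload = tau_payload / (g*L) = 30.7904 / (9.81*1.7) = 1.8463

1.8463 kg


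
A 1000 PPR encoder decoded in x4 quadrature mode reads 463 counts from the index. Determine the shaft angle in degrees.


angle = counts * 360 / (PPR*4) = 463 * 360 / 4000 = 41.6700

41.6700 degrees


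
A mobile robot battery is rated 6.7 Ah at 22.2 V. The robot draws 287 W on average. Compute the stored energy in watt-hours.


E = capacity * V = 6.7*22.2 = 148.7400

148.7400 Wh


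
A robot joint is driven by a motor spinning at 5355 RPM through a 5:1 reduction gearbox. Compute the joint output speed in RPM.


omega_joint = omega_motor / N = 5355 / 5 = 1071.0000

1071.0000 RPM


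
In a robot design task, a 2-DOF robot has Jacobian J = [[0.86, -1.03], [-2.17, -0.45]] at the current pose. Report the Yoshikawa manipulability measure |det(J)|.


det(J) = 0.86*-0.45 - (-1.03)*(-2.17) = -2.6221
|det(J)| = 2.6221

2.6221


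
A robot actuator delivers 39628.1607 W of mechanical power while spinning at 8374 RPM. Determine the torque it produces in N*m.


omega = 8374 * 2*pi/60 = 876.923229 rad/s
tau = P / omega = 39628.1607 / 876.923229 = 45.1900

45.1900 N*m


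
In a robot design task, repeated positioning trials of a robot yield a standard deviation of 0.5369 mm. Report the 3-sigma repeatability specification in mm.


repeatability = 3*sigma = 3*0.5369 = 1.6107

1.6107 mm


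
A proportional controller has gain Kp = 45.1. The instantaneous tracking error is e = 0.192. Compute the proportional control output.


u_P = Kp * e = 45.1 * 0.192 = 8.6592

8.6592


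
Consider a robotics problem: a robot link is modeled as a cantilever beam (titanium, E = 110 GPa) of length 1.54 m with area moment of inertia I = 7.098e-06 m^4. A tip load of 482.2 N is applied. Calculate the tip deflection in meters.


delta = F*L^3/(3*E*I) = 482.2*1.54^3/(3*1.100e+11*7.098e-06)
      = 1761.1217008/2342340 = 7.5186e-04

7.5186e-04 m


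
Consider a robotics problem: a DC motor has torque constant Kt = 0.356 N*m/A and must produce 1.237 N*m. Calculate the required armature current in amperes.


I = tau / Kt = 1.237/0.356 = 3.4747

3.4747 A


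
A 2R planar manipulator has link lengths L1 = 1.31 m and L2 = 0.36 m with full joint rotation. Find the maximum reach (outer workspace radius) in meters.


r_max = L1 + L2 = 1.31 + 0.36 = 1.6700

1.6700 m


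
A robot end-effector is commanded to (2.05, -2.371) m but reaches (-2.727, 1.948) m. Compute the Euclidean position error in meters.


dx = -2.727 - (2.05) = -4.7770, dy = 1.948 - (-2.371) = 4.3190
err = sqrt(22.819729 + 18.653761) = 6.4400

6.4400 m


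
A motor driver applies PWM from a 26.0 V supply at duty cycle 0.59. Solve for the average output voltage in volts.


V_avg = V_supply * D = 26.0*0.59 = 15.3400

15.3400 V


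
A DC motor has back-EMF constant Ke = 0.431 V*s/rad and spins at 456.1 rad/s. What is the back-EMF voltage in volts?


V_emf = Ke * omega = 0.431*456.1 = 196.5791

196.5791 V


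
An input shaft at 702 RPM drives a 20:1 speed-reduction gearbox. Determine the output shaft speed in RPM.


omega_out = omega_in / N = 702 / 20 = 35.1000

35.1000 RPM


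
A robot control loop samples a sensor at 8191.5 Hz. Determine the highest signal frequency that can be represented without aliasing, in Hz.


f_max = f_s/2 = 8191.5/2 = 4095.7500

4095.7500 Hz


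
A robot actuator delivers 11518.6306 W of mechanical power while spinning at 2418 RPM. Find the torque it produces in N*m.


omega = 2418 * 2*pi/60 = 253.212368 rad/s
tau = P / omega = 11518.6306 / 253.212368 = 45.4900

45.4900 N*m


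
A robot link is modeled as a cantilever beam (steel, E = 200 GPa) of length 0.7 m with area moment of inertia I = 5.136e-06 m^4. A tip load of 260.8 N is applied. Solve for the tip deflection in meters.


delta = F*L^3/(3*E*I) = 260.8*0.7^3/(3*2.000e+11*5.136e-06)
      = 89.4544/3081600 = 2.9029e-05

2.9029e-05 m


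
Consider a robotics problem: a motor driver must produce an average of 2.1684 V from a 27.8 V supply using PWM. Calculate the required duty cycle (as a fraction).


D = V_avg/V_supply = 2.1684/27.8 = 0.0780

0.0780


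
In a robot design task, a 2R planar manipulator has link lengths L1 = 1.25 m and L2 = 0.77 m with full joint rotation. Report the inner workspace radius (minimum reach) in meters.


r_min = |L1 - L2| = |1.25 - 0.77| = 0.4800

0.4800 m


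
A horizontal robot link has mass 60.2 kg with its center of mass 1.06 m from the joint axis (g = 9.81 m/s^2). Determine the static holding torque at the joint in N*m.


tau = m*g*L = 60.2 * 9.81 * 1.06 = 625.9957

625.9957 N*m


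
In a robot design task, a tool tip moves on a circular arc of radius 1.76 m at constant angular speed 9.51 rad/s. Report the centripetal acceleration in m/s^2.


a_c = omega^2 * r = 9.51^2 * 1.76 = 159.1746

159.1746 m/s^2


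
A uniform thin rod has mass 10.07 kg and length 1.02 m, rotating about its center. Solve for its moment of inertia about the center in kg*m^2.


I = (1/12)*m*L^2 = (1/12)*10.07*1.02^2 = 0.8731

0.8731 kg*m^2


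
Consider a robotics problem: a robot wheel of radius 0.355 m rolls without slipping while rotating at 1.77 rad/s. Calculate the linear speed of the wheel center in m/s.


v = omega * r = 1.77 * 0.355 = 0.6283

0.6283 m/s


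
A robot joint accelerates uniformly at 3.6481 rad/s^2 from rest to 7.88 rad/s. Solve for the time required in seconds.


t = delta_omega / alpha = 7.88 / 3.6481 = 2.1600

2.1600 s


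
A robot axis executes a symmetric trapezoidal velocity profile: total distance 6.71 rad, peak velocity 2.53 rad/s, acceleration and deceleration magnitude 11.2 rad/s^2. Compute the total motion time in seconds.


t_acc = v/a = 2.53/11.2 = 0.225893 s
d_acc = v^2/(2a) = 0.285754 rad (each ramp)
d_cruise = 6.71 - 2*0.285754 = 6.138492 rad
t_cruise = 6.138492/2.53 = 2.426281 s
t_total = 2*0.225893 + 2.426281 = 2.8781

2.8781 s


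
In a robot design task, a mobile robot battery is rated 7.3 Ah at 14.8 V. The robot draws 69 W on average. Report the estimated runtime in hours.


E = 7.3*14.8 = 108.0400 Wh
t = E/P = 108.0400/69 = 1.5658

1.5658 hours


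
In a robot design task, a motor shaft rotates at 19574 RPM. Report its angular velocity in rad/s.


omega = 19574 * 2*pi/60 = 2049.7845

2049.7845 rad/s


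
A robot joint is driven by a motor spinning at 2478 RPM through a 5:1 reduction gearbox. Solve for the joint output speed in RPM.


omega_joint = omega_motor / N = 2478 / 5 = 495.6000

495.6000 RPM


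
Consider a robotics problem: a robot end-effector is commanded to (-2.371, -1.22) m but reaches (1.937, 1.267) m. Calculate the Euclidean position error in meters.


dx = 1.937 - (-2.371) = 4.3080, dy = 1.267 - (-1.22) = 2.4870
err = sqrt(18.558864 + 6.185169) = 4.9743

4.9743 m


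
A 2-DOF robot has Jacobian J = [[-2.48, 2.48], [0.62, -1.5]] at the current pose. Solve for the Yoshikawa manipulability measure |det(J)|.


det(J) = -2.48*-1.5 - (2.48)*(0.62) = 2.1824
|det(J)| = 2.1824

2.1824


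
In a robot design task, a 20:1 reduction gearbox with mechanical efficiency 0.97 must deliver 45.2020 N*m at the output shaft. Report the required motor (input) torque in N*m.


tau_in = tau_out / (N * eta) = 45.2020 / (20 * 0.97) = 2.3300

2.3300 N*m


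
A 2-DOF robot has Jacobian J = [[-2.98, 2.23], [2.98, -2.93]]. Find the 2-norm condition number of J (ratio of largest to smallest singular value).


JJ^T eigenvalues: trace(JJ^T) = 31.3186, det(JJ^T) = det(J)^2 = 4.35139600
s_max^2 = (31.3186 + sqrt(963.44912196))/2 = 31.17903842
s_min^2 = (31.3186 - sqrt(963.44912196))/2 = 0.13956158
kappa = s_max/s_min = sqrt(31.17903842/0.13956158) = 14.9468

14.9468


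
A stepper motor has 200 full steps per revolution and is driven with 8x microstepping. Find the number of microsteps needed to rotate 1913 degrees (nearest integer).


step_size = 360/(200*8) = 360/1600 = 0.225000 deg
n = 1913/(360/1600) = 1913*1600/360 = 8502.2222 -> 8502

8502 steps


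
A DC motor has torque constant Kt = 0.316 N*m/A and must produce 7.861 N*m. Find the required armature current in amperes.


I = tau / Kt = 7.861/0.316 = 24.8766

24.8766 A


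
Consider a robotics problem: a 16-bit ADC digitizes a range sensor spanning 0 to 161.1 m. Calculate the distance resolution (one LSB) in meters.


res = range / 2^n = 161.1/2^16 = 161.1/65536 = 0.0025

0.0025 m


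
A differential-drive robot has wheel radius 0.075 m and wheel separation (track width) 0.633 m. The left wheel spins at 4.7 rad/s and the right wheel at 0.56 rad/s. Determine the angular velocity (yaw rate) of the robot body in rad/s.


omega = r*(wR - wL)/L = 0.075*(0.56 - (4.7))/0.633 = -0.4905

-0.4905 rad/s


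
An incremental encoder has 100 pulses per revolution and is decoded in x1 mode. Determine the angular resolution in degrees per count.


resolution = 360 / (PPR * 1) = 360 / 100 = 3.6000

3.6000 degrees


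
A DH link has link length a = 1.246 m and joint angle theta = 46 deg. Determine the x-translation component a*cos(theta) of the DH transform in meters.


a*cos(theta) = 1.246*cos(46 deg) = 0.8655

0.8655 m


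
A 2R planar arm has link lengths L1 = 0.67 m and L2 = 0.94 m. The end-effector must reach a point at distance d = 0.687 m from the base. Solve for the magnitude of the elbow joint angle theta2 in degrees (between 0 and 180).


cos(th2) = (d^2 - L1^2 - L2^2)/(2*L1*L2) = (0.687^2 - 0.67^2 - 0.94^2)/(2*0.67*0.94) = -0.68317799
th2 = acos(-0.68317799) = 133.0925 deg

133.0925 degrees


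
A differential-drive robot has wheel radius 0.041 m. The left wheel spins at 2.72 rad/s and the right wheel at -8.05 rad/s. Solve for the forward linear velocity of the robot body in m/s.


v = r*(wR + wL)/2 = 0.041*(-8.05 + 2.72)/2 = -0.1093

-0.1093 m/s


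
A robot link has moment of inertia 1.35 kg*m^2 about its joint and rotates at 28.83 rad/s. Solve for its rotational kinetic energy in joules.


KE = (1/2)*I*omega^2 = 0.5*1.35*28.83^2 = 561.0390

561.0390 J


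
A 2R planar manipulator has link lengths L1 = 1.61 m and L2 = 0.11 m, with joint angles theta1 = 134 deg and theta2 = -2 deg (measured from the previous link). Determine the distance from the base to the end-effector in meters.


x = L1*cos(th1) + L2*cos(th1+th2) = -1.192004
y = L1*sin(th1) + L2*sin(th1+th2) = 1.239883
d = sqrt(x^2 + y^2) = sqrt(1.420874 + 1.537310) = 1.7199

1.7199 m


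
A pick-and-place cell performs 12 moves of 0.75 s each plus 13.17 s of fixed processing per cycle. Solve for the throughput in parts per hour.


T_cycle = 12*0.75 + 13.17 = 22.1700 s
rate = 3600/T = 162.3816

162.3816 parts/hour


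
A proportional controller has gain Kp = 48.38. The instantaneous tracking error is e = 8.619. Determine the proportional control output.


u_P = Kp * e = 48.38 * 8.619 = 416.9872

416.9872


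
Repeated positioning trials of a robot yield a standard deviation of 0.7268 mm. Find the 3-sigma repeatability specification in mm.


repeatability = 3*sigma = 3*0.7268 = 2.1804

2.1804 mm


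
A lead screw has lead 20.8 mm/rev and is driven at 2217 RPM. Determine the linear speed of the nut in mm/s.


v = lead * (RPM/60) = 20.8*2217/60 = 768.5600

768.5600 mm/s


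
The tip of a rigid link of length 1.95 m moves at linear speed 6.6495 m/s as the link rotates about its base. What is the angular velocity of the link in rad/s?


omega = v / L = 6.6495 / 1.95 = 3.4100

3.4100 rad/s


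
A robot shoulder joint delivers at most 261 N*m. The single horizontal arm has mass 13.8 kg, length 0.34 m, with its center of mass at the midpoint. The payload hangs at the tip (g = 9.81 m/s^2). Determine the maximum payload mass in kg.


tau_arm = m_arm*g*(L/2) = 13.8*9.81*0.34/2 = 23.0143 N*m
tau_payload = tau_max - tau_arm = 261 - 23.0143 = 237.9857
m_payload = tau_payload / (g*L) = 237.9857 / (9.81*0.34) = 71.3515

71.3515 kg


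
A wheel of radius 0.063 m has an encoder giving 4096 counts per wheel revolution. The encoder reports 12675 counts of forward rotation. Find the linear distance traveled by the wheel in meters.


revs = 12675/4096 = 3.094482
d = revs * 2*pi*r = 3.094482 * 2*pi*0.063 = 1.2249

1.2249 m


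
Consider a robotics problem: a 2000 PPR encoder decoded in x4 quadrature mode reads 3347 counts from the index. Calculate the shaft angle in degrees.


angle = counts * 360 / (PPR*4) = 3347 * 360 / 8000 = 150.6150

150.6150 degrees


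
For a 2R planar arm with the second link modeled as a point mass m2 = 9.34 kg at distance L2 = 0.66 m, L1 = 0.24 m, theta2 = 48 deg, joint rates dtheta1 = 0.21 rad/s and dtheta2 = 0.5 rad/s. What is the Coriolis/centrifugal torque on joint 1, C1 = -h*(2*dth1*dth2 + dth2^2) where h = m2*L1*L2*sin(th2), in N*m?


h = m2*L1*L2*sin(th2) = 9.34*0.24*0.66*sin(48 deg) = 1.099450
C1 = -h*(2*0.21*0.5 + 0.5^2) = -1.099450*0.4600 = -0.5057

-0.5057 N*m


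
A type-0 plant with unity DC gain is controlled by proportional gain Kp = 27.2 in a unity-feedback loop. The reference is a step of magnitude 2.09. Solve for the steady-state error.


e_ss = R/(1 + Kp) = 2.09/(1 + 27.2) = 2.09/28.2000 = 0.0741

0.0741


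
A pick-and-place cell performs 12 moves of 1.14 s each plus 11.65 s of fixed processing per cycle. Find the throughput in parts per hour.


T_cycle = 12*1.14 + 11.65 = 25.3300 s
rate = 3600/T = 142.1240

142.1240 parts/hour


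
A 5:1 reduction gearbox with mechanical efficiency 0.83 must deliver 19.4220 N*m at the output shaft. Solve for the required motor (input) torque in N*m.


tau_in = tau_out / (N * eta) = 19.4220 / (5 * 0.83) = 4.6800

4.6800 N*m


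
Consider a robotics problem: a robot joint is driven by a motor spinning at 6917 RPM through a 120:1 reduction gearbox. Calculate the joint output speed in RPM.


omega_joint = omega_motor / N = 6917 / 120 = 57.6417

57.6417 RPM


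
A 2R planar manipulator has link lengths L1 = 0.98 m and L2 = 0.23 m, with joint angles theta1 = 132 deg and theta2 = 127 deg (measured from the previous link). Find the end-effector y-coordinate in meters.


y = L1*sin(th1) + L2*sin(th1+th2) = 0.98*sin(132 deg) + 0.23*sin(259 deg) = 0.5025

0.5025 m


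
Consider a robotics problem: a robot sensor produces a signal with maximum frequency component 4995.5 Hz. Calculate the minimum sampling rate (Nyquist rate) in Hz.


f_s,min = 2*f_max = 2*4995.5 = 9991.0000

9991.0000 Hz


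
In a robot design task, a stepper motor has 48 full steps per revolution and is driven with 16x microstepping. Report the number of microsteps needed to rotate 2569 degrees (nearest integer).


step_size = 360/(48*16) = 360/768 = 0.468750 deg
n = 2569/(360/768) = 2569*768/360 = 5480.5333 -> 5481

5481 steps


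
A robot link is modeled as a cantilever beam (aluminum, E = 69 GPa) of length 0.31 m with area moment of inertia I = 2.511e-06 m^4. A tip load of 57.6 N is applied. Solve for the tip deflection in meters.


delta = F*L^3/(3*E*I) = 57.6*0.31^3/(3*6.900e+10*2.511e-06)
      = 1.7159616/519777 = 3.3013e-06

3.3013e-06 m


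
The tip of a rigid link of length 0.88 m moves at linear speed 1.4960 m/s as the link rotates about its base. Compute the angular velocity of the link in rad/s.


omega = v / L = 1.4960 / 0.88 = 1.7000

1.7000 rad/s


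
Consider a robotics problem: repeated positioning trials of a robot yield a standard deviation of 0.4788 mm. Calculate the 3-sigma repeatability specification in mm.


repeatability = 3*sigma = 3*0.4788 = 1.4364

1.4364 mm


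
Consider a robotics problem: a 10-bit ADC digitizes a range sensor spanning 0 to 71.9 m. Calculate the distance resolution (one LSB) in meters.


res = range / 2^n = 71.9/2^10 = 71.9/1024 = 0.0702

0.0702 m


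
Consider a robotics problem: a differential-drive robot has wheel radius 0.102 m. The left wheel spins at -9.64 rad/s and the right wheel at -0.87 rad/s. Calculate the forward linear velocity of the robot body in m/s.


v = r*(wR + wL)/2 = 0.102*(-0.87 + -9.64)/2 = -0.5360

-0.5360 m/s


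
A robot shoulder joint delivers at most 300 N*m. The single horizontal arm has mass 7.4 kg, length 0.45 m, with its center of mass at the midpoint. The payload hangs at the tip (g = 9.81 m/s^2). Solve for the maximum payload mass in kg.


tau_arm = m_arm*g*(L/2) = 7.4*9.81*0.45/2 = 16.3337 N*m
tau_payload = tau_max - tau_arm = 300 - 16.3337 = 283.6663
m_payload = tau_payload / (g*L) = 283.6663 / (9.81*0.45) = 64.2579

64.2579 kg


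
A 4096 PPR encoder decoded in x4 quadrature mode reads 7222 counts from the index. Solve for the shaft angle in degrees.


angle = counts * 360 / (PPR*4) = 7222 * 360 / 16384 = 158.6865

158.6865 degrees


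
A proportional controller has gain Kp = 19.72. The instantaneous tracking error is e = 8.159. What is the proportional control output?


u_P = Kp * e = 19.72 * 8.159 = 160.8955

160.8955


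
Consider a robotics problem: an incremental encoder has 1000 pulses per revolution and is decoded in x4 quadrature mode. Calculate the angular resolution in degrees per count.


resolution = 360 / (PPR * 4) = 360 / 4000 = 0.0900

0.0900 degrees


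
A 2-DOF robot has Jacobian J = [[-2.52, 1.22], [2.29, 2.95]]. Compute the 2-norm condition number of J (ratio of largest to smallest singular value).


JJ^T eigenvalues: trace(JJ^T) = 21.7854, det(JJ^T) = det(J)^2 = 104.60789284
s_max^2 = (21.7854 + sqrt(56.17208180))/2 = 14.64010183
s_min^2 = (21.7854 - sqrt(56.17208180))/2 = 7.14529817
kappa = s_max/s_min = sqrt(14.64010183/7.14529817) = 1.4314

1.4314


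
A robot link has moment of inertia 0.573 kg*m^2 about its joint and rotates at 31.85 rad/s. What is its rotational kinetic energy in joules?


KE = (1/2)*I*omega^2 = 0.5*0.573*31.85^2 = 290.6320

290.6320 J


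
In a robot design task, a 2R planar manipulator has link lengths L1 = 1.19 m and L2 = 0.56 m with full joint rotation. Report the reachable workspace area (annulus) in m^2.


r_max = L1 + L2 = 1.7500, r_min = |L1 - L2| = 0.6300
A = pi*(r_max^2 - r_min^2) = pi*(3.0625 - 0.3969) = 8.3742

8.3742 m^2


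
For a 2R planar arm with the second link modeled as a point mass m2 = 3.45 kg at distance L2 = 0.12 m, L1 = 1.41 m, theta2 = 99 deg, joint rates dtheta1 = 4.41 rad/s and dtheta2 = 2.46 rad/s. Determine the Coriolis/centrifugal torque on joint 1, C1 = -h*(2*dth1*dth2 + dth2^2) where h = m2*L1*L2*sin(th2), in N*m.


h = m2*L1*L2*sin(th2) = 3.45*1.41*0.12*sin(99 deg) = 0.576553
C1 = -h*(2*4.41*2.46 + 2.46^2) = -0.576553*27.7488 = -15.9987

-15.9987 N*m


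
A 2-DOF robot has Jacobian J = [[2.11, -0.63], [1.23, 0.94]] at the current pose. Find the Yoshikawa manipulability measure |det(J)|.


det(J) = 2.11*0.94 - (-0.63)*(1.23) = 2.7583
|det(J)| = 2.7583

2.7583


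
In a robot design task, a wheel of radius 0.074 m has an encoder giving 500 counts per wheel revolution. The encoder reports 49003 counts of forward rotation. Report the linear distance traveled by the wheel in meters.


revs = 49003/500 = 98.006000
d = revs * 2*pi*r = 98.006000 * 2*pi*0.074 = 45.5684

45.5684 m


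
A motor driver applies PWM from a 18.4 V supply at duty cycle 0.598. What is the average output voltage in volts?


V_avg = V_supply * D = 18.4*0.598 = 11.0032

11.0032 V


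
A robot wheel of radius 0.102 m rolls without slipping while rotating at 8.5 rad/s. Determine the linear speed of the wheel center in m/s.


v = omega * r = 8.5 * 0.102 = 0.8670

0.8670 m/s


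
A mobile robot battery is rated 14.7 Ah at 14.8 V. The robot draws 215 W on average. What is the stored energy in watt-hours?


E = capacity * V = 14.7*14.8 = 217.5600

217.5600 Wh


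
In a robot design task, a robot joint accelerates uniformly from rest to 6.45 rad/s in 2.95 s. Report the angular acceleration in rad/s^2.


alpha = delta_omega / t = 6.45 / 2.95 = 2.1864

2.1864 rad/s^2


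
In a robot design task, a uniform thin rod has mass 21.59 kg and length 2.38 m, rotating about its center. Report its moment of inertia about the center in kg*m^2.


I = (1/12)*m*L^2 = (1/12)*21.59*2.38^2 = 10.1912

10.1912 kg*m^2


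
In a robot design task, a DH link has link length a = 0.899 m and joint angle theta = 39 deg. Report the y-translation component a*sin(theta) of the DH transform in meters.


a*sin(theta) = 0.899*sin(39 deg) = 0.5658

0.5658 m


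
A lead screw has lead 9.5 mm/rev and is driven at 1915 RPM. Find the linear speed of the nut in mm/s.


v = lead * (RPM/60) = 9.5*1915/60 = 303.2083

303.2083 mm/s


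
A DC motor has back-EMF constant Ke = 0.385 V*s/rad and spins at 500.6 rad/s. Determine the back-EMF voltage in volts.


V_emf = Ke * omega = 0.385*500.6 = 192.7310

192.7310 V


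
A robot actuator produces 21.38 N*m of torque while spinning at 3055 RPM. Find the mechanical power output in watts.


omega = 3055 * 2*pi/60 = 319.918852 rad/s
P = tau * omega = 21.38 * 319.918852 = 6839.8651

6839.8651 W


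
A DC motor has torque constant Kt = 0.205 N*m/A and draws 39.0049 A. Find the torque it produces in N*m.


tau = Kt * I = 0.205*39.0049 = 7.9960

7.9960 N*m


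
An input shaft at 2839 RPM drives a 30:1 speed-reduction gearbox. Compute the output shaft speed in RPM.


omega_out = omega_in / N = 2839 / 30 = 94.6333

94.6333 RPM


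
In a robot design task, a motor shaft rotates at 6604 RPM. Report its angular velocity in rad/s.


omega = 6604 * 2*pi/60 = 691.5693

691.5693 rad/s


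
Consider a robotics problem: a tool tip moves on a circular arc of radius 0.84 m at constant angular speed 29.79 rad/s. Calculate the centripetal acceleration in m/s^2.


a_c = omega^2 * r = 29.79^2 * 0.84 = 745.4530

745.4530 m/s^2


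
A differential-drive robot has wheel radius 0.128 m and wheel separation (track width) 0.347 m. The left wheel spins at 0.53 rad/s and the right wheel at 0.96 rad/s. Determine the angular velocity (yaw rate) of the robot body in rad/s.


omega = r*(wR - wL)/L = 0.128*(0.96 - (0.53))/0.347 = 0.1586

0.1586 rad/s


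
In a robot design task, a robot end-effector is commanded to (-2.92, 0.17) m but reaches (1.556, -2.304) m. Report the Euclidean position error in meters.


dx = 1.556 - (-2.92) = 4.4760, dy = -2.304 - (0.17) = -2.4740
err = sqrt(20.034576 + 6.120676) = 5.1142

5.1142 m


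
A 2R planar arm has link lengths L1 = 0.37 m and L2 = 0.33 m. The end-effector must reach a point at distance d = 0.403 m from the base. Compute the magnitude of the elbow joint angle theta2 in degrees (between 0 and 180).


cos(th2) = (d^2 - L1^2 - L2^2)/(2*L1*L2) = (0.403^2 - 0.37^2 - 0.33^2)/(2*0.37*0.33) = -0.34148649
th2 = acos(-0.34148649) = 109.9675 deg

109.9675 degrees


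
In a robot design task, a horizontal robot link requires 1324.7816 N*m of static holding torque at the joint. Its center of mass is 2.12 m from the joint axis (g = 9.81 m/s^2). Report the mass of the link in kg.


m = tau / (g*L) = 1324.7816 / (9.81 * 2.12) = 63.7000

63.7000 kg


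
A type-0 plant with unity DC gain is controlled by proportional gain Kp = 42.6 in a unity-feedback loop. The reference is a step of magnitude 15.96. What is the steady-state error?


e_ss = R/(1 + Kp) = 15.96/(1 + 42.6) = 15.96/43.6000 = 0.3661

0.3661


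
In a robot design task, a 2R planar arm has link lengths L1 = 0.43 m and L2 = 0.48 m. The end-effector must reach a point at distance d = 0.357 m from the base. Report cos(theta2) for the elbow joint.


cos(th2) = (d^2 - L1^2 - L2^2)/(2*L1*L2) = (0.357^2 - 0.43^2 - 0.48^2)/(2*0.43*0.48) = -0.6973

-0.6973


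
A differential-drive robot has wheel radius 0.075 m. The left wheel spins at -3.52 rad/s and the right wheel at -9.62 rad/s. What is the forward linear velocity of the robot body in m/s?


v = r*(wR + wL)/2 = 0.075*(-9.62 + -3.52)/2 = -0.4927

-0.4927 m/s


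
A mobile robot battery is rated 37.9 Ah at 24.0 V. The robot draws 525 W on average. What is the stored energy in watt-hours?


E = capacity * V = 37.9*24.0 = 909.6000

909.6000 Wh


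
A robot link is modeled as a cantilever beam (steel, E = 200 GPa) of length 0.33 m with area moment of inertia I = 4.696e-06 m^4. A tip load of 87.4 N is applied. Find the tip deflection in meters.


delta = F*L^3/(3*E*I) = 87.4*0.33^3/(3*2.000e+11*4.696e-06)
      = 3.1408938/2817600 = 1.1147e-06

1.1147e-06 m


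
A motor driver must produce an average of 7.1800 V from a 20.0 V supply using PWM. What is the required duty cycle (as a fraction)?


D = V_avg/V_supply = 7.1800/20.0 = 0.3590

0.3590


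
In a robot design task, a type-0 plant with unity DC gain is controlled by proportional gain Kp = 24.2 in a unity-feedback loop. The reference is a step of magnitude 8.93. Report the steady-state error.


e_ss = R/(1 + Kp) = 8.93/(1 + 24.2) = 8.93/25.2000 = 0.3544

0.3544


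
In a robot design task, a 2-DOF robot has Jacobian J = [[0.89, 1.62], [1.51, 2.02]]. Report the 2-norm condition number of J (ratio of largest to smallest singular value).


JJ^T eigenvalues: trace(JJ^T) = 9.7770, det(JJ^T) = det(J)^2 = 0.42042256
s_max^2 = (9.7770 + sqrt(93.90803876))/2 = 9.73380801
s_min^2 = (9.7770 - sqrt(93.90803876))/2 = 0.04319199
kappa = s_max/s_min = sqrt(9.73380801/0.04319199) = 15.0120

15.0120


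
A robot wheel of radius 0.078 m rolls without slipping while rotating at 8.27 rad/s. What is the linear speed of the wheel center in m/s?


v = omega * r = 8.27 * 0.078 = 0.6451

0.6451 m/s


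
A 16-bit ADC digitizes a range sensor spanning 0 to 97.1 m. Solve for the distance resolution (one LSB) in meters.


res = range / 2^n = 97.1/2^16 = 97.1/65536 = 0.0015

0.0015 m


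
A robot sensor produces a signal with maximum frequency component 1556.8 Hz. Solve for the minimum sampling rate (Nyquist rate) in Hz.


f_s,min = 2*f_max = 2*1556.8 = 3113.6000

3113.6000 Hz


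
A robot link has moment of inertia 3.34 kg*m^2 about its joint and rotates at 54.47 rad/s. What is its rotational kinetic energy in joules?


KE = (1/2)*I*omega^2 = 0.5*3.34*54.47^2 = 4954.8581

4954.8581 J


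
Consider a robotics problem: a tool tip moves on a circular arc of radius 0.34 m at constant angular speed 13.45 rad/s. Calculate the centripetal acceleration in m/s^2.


a_c = omega^2 * r = 13.45^2 * 0.34 = 61.5068

61.5068 m/s^2


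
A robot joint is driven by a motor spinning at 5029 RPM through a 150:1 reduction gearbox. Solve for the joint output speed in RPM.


omega_joint = omega_motor / N = 5029 / 150 = 33.5267

33.5267 RPM


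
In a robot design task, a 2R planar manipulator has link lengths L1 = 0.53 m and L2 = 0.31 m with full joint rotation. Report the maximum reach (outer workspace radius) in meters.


r_max = L1 + L2 = 0.53 + 0.31 = 0.8400

0.8400 m


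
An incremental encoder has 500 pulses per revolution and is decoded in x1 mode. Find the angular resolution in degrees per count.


resolution = 360 / (PPR * 1) = 360 / 500 = 0.7200

0.7200 degrees


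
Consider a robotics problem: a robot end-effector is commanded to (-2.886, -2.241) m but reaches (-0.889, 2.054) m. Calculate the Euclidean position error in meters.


dx = -0.889 - (-2.886) = 1.9970, dy = 2.054 - (-2.241) = 4.2950
err = sqrt(3.988009 + 18.447025) = 4.7366

4.7366 m


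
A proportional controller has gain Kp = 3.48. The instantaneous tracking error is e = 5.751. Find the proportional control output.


u_P = Kp * e = 3.48 * 5.751 = 20.0135

20.0135


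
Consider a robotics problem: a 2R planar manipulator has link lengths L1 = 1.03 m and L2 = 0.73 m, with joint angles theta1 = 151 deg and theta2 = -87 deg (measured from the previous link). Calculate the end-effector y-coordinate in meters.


y = L1*sin(th1) + L2*sin(th1+th2) = 1.03*sin(151 deg) + 0.73*sin(64 deg) = 1.1555

1.1555 m


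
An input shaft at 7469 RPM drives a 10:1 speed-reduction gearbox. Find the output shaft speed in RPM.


omega_out = omega_in / N = 7469 / 10 = 746.9000

746.9000 RPM


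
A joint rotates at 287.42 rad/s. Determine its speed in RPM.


RPM = 287.42 * 60/(2*pi) = 2744.6588

2744.6588 RPM


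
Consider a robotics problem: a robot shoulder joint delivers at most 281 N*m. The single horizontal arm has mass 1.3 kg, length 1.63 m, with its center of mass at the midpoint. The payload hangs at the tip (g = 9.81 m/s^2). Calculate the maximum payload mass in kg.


tau_arm = m_arm*g*(L/2) = 1.3*9.81*1.63/2 = 10.3937 N*m
tau_payload = tau_max - tau_arm = 281 - 10.3937 = 270.6063
m_payload = tau_payload / (g*L) = 270.6063 / (9.81*1.63) = 16.9232

16.9232 kg


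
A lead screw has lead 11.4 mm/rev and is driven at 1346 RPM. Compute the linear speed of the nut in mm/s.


v = lead * (RPM/60) = 11.4*1346/60 = 255.7400

255.7400 mm/s


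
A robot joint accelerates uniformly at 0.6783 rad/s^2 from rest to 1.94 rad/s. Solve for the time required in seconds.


t = delta_omega / alpha = 1.94 / 0.6783 = 2.8601

2.8601 s


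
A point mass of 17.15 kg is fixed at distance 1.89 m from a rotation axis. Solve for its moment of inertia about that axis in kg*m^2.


I = m*r^2 = 17.15*1.89^2 = 61.2615

61.2615 kg*m^2


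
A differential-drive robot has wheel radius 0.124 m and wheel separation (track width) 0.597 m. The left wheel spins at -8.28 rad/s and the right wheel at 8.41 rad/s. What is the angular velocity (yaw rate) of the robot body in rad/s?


omega = r*(wR - wL)/L = 0.124*(8.41 - (-8.28))/0.597 = 3.4666

3.4666 rad/s


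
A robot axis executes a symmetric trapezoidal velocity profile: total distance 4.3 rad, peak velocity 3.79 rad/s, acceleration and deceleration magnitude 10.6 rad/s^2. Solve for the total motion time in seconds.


t_acc = v/a = 3.79/10.6 = 0.357547 s
d_acc = v^2/(2a) = 0.677552 rad (each ramp)
d_cruise = 4.3 - 2*0.677552 = 2.944896 rad
t_cruise = 2.944896/3.79 = 0.777017 s
t_total = 2*0.357547 + 0.777017 = 1.4921

1.4921 s


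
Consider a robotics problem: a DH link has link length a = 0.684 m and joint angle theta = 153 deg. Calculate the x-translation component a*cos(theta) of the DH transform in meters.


a*cos(theta) = 0.684*cos(153 deg) = -0.6094

-0.6094 m


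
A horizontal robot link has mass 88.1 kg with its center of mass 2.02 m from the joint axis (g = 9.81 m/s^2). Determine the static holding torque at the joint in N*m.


tau = m*g*L = 88.1 * 9.81 * 2.02 = 1745.8072

1745.8072 N*m


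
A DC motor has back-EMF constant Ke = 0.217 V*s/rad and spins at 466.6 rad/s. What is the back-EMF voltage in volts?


V_emf = Ke * omega = 0.217*466.6 = 101.2522

101.2522 V


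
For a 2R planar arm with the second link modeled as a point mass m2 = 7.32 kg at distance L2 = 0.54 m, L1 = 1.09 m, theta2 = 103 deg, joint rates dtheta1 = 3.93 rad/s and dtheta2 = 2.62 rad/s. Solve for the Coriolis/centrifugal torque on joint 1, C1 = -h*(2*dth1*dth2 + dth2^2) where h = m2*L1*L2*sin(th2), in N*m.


h = m2*L1*L2*sin(th2) = 7.32*1.09*0.54*sin(103 deg) = 4.198124
C1 = -h*(2*3.93*2.62 + 2.62^2) = -4.198124*27.4576 = -115.2704

-115.2704 N*m


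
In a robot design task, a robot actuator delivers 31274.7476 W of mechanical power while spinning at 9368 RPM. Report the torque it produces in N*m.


omega = 9368 * 2*pi/60 = 981.014666 rad/s
tau = P / omega = 31274.7476 / 981.014666 = 31.8800

31.8800 N*m


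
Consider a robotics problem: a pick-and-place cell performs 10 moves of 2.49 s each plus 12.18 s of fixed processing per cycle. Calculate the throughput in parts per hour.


T_cycle = 10*2.49 + 12.18 = 37.0800 s
rate = 3600/T = 97.0874

97.0874 parts/hour


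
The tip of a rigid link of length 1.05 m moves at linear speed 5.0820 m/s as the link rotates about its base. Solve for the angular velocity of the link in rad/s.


omega = v / L = 5.0820 / 1.05 = 4.8400

4.8400 rad/s


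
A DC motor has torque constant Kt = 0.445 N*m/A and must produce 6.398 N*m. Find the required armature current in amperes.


I = tau / Kt = 6.398/0.445 = 14.3775

14.3775 A


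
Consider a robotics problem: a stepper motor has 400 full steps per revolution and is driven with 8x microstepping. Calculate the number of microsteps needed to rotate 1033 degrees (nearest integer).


step_size = 360/(400*8) = 360/3200 = 0.112500 deg
n = 1033/(360/3200) = 1033*3200/360 = 9182.2222 -> 9182

9182 steps


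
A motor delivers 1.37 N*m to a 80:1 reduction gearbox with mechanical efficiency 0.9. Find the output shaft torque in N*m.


tau_out = tau_in * N * eta = 1.37 * 80 * 0.9 = 98.6400

98.6400 N*m


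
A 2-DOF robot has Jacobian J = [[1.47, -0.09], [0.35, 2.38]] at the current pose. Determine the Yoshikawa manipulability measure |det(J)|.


det(J) = 1.47*2.38 - (-0.09)*(0.35) = 3.5301
|det(J)| = 3.5301

3.5301


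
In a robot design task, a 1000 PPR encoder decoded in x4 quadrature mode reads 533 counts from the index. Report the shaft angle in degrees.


angle = counts * 360 / (PPR*4) = 533 * 360 / 4000 = 47.9700

47.9700 degrees


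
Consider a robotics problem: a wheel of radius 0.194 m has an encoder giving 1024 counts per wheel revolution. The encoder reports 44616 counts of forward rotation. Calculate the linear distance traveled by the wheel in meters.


revs = 44616/1024 = 43.570312
d = revs * 2*pi*r = 43.570312 * 2*pi*0.194 = 53.1095

53.1095 m


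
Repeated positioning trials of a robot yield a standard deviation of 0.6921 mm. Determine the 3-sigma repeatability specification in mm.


repeatability = 3*sigma = 3*0.6921 = 2.0763

2.0763 mm


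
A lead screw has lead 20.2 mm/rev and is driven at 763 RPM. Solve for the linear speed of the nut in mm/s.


v = lead * (RPM/60) = 20.2*763/60 = 256.8767

256.8767 mm/s


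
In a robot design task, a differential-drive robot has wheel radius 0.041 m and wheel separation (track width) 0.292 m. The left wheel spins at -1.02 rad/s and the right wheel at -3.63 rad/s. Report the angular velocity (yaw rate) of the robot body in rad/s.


omega = r*(wR - wL)/L = 0.041*(-3.63 - (-1.02))/0.292 = -0.3665

-0.3665 rad/s


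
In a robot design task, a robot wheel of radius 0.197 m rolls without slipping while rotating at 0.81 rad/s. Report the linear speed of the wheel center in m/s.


v = omega * r = 0.81 * 0.197 = 0.1596

0.1596 m/s


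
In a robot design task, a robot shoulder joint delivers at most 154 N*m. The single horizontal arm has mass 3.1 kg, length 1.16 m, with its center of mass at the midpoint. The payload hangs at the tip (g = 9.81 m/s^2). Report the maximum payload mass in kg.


tau_arm = m_arm*g*(L/2) = 3.1*9.81*1.16/2 = 17.6384 N*m
tau_payload = tau_max - tau_arm = 154 - 17.6384 = 136.3616
m_payload = tau_payload / (g*L) = 136.3616 / (9.81*1.16) = 11.9830

11.9830 kg


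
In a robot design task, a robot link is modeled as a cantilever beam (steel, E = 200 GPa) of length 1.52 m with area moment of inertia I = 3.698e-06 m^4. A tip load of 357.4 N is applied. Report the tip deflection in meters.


delta = F*L^3/(3*E*I) = 357.4*1.52^3/(3*2.000e+11*3.698e-06)
      = 1255.1201792/2218800 = 5.6568e-04

5.6568e-04 m


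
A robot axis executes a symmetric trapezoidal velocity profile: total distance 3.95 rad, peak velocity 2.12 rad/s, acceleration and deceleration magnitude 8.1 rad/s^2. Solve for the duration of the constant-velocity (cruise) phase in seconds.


t_acc = v/a = 0.261728 s, d_acc = v^2/(2a) = 0.277432 rad each
d_cruise = 3.95 - 2*0.277432 = 3.395136 rad
t_cruise = d_cruise/v = 3.395136/2.12 = 1.6015

1.6015 s


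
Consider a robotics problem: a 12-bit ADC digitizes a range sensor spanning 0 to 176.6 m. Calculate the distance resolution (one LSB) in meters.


res = range / 2^n = 176.6/2^12 = 176.6/4096 = 0.0431

0.0431 m


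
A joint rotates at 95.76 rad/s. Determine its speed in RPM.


RPM = 95.76 * 60/(2*pi) = 914.4406

914.4406 RPM


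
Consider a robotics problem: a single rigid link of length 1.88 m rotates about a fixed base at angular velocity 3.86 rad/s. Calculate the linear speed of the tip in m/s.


v = L*omega = 1.88 * 3.86 = 7.2568

7.2568 m/s


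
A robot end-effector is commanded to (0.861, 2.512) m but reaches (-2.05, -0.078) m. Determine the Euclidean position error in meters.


dx = -2.05 - (0.861) = -2.9110, dy = -0.078 - (2.512) = -2.5900
err = sqrt(8.473921 + 6.708100) = 3.8964

3.8964 m


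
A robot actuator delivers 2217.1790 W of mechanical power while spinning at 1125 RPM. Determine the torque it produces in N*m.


omega = 1125 * 2*pi/60 = 117.809725 rad/s
tau = P / omega = 2217.1790 / 117.809725 = 18.8200

18.8200 N*m


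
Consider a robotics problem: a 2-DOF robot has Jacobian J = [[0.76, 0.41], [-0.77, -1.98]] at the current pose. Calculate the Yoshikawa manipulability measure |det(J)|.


det(J) = 0.76*-1.98 - (0.41)*(-0.77) = -1.1891
|det(J)| = 1.1891

1.1891


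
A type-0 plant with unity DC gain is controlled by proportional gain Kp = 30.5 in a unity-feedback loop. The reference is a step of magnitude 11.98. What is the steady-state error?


e_ss = R/(1 + Kp) = 11.98/(1 + 30.5) = 11.98/31.5000 = 0.3803

0.3803


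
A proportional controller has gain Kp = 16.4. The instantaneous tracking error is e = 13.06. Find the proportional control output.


u_P = Kp * e = 16.4 * 13.06 = 214.1840

214.1840


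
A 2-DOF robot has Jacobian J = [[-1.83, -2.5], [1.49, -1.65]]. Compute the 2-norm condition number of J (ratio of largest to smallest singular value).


JJ^T eigenvalues: trace(JJ^T) = 14.5415, det(JJ^T) = det(J)^2 = 45.48828025
s_max^2 = (14.5415 + sqrt(29.50210125))/2 = 9.98654184
s_min^2 = (14.5415 - sqrt(29.50210125))/2 = 4.55495816
kappa = s_max/s_min = sqrt(9.98654184/4.55495816) = 1.4807

1.4807


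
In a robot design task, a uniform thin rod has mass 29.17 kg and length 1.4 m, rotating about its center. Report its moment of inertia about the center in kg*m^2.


I = (1/12)*m*L^2 = (1/12)*29.17*1.4^2 = 4.7644

4.7644 kg*m^2


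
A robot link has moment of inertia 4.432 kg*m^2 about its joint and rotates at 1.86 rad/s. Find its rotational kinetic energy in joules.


KE = (1/2)*I*omega^2 = 0.5*4.432*1.86^2 = 7.6665

7.6665 J


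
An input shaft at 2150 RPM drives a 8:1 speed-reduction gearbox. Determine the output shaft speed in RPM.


omega_out = omega_in / N = 2150 / 8 = 268.7500

268.7500 RPM


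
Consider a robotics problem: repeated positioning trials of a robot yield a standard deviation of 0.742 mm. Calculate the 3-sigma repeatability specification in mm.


repeatability = 3*sigma = 3*0.742 = 2.2260

2.2260 mm


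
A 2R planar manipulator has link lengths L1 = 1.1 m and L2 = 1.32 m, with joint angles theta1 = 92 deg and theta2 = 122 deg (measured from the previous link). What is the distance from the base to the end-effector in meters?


x = L1*cos(th1) + L2*cos(th1+th2) = -1.132719
y = L1*sin(th1) + L2*sin(th1+th2) = 0.361195
d = sqrt(x^2 + y^2) = sqrt(1.283052 + 0.130462) = 1.1889

1.1889 m


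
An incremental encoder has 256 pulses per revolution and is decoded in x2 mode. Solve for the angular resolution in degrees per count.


resolution = 360 / (PPR * 2) = 360 / 512 = 0.7031

0.7031 degrees
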